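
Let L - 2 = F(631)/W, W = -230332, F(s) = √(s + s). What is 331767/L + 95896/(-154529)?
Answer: 2719882310264106373400/16396401505861193 + 38208278322*√1262/106105659817 ≈ 1.6590e+5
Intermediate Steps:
F(s) = √2*√s (F(s) = √(2*s) = √2*√s)
L = 2 - √1262/230332 (L = 2 + (√2*√631)/(-230332) = 2 + √1262*(-1/230332) = 2 - √1262/230332 ≈ 1.9998)
331767/L + 95896/(-154529) = 331767/(2 - √1262/230332) + 95896/(-154529) = 331767/(2 - √1262/230332) + 95896*(-1/154529) = 331767/(2 - √1262/230332) - 95896/154529 = -95896/154529 + 331767/(2 - √1262/230332)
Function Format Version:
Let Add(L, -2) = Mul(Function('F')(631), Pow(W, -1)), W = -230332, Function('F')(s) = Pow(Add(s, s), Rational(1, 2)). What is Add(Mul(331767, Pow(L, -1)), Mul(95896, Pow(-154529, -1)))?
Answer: Add(Rational(2719882310264106373400, 16396401505861193), Mul(Rational(38208278322, 106105659817), Pow(1262, Rational(1, 2)))) ≈ 1.6590e+5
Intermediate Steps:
Function('F')(s) = Mul(Pow(2, Rational(1, 2)), Pow(s, Rational(1, 2))) (Function('F')(s) = Pow(Mul(2, s), Rational(1, 2)) = Mul(Pow(2, Rational(1, 2)), Pow(s, Rational(1, 2))))
L = Add(2, Mul(Rational(-1, 230332), Pow(1262, Rational(1, 2)))) (L = Add(2, Mul(Mul(Pow(2, Rational(1, 2)), Pow(631, Rational(1, 2))), Pow(-230332, -1))) = Add(2, Mul(Pow(1262, Rational(1, 2)), Rational(-1, 230332))) = Add(2, Mul(Rational(-1, 230332), Pow(1262, Rational(1, 2)))) ≈ 1.9998)
Add(Mul(331767, Pow(L, -1)), Mul(95896, Pow(-154529, -1))) = Add(Mul(331767, Pow(Add(2, Mul(Rational(-1, 230332), Pow(1262, Rational(1, 2)))), -1)), Mul(95896, Pow(-154529, -1))) = Add(Mul(331767, Pow(Add(2, Mul(Rational(-1, 230332), Pow(1262, Rational(1, 2)))), -1)), Mul(95896, Rational(-1, 154529))) = Add(Mul(331767, Pow(Add(2, Mul(Rational(-1, 230332), Pow(1262, Rational(1, 2)))), -1)), Rational(-95896, 154529)) = Add(Rational(-95896, 154529), Mul(331767, Pow(Add(2, Mul(Rational(-1, 230332), Pow(1262, Rational(1, 2)))), -1)))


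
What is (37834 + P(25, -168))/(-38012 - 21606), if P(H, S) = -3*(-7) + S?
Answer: -2899/4586 ≈ -0.63214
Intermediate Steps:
P(H, S) = 21 + S
(37834 + P(25, -168))/(-38012 - 21606) = (37834 + (21 - 168))/(-38012 - 21606) = (37834 - 147)/(-59618) = 37687*(-1/59618) = -2899/4586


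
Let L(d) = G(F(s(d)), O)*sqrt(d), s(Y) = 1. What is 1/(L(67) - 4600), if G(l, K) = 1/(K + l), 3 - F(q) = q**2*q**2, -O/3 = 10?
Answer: -3606400/16589439933 + 28*sqrt(67)/16589439933 ≈ -0.00021738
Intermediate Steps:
O = -30 (O = -3*10 = -30)
F(q) = 3 - q**4 (F(q) = 3 - q**2*q**2 = 3 - q**4)
L(d) = -sqrt(d)/28 (L(d) = sqrt(d)/(-30 + (3 - 1*1**4)) = sqrt(d)/(-30 + (3 - 1*1)) = sqrt(d)/(-30 + (3 - 1)) = sqrt(d)/(-30 + 2) = sqrt(d)/(-28) = -sqrt(d)/28)
1/(L(67) - 4600) = 1/(-sqrt(67)/28 - 4600) = 1/(-4600 - sqrt(67)/28)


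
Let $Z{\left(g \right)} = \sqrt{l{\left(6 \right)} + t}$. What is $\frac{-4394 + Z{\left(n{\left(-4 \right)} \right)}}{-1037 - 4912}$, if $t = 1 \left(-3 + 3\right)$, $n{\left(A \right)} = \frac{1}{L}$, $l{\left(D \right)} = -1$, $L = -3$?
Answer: $\frac{4394}{5949} - \frac{i}{5949} \approx 0.73861 - 0.0001681 i$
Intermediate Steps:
$n{\left(A \right)} = - \frac{1}{3}$ ($n{\left(A \right)} = \frac{1}{-3} = - \frac{1}{3}$)
$t = 0$ ($t = 1 \cdot 0 = 0$)
$Z{\left(g \right)} = i$ ($Z{\left(g \right)} = \sqrt{-1 + 0} = \sqrt{-1} = i$)
$\frac{-4394 + Z{\left(n{\left(-4 \right)} \right)}}{-1037 - 4912} = \frac{-4394 + i}{-1037 - 4912} = \frac{-4394 + i}{-5949} = \left(-4394 + i\right) \left(- \frac{1}{5949}\right) = \frac{4394}{5949} - \frac{i}{5949}$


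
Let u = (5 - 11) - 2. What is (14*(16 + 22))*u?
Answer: -4256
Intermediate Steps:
u = -8 (u = -6 - 2 = -8)
(14*(16 + 22))*u = (14*(16 + 22))*(-8) = (14*38)*(-8) = 532*(-8) = -4256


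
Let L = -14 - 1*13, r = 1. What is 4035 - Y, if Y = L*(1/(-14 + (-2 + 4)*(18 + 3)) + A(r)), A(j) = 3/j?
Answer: 115275/28 ≈ 4117.0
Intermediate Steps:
L = -27 (L = -14 - 13 = -27)
Y = -2295/28 (Y = -27*(1/(-14 + (-2 + 4)*(18 + 3)) + 3/1) = -27*(1/(-14 + 2*21) + 3*1) = -27*(1/(-14 + 42) + 3) = -27*(1/28 + 3) = -27*85/28 = -2295/28 ≈ -81.964)
4035 - Y = 4035 - 1*(-2295/28) = 4035 + 2295/28 = 115275/28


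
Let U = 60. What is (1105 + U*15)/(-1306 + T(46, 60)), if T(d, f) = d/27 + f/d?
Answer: -1245105/809158 ≈ -1.5388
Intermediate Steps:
T(d, f) = d/27 + f/d (T(d, f) = d*(1/27) + f/d = d/27 + f/d)
(1105 + U*15)/(-1306 + T(46, 60)) = (1105 + 60*15)/(-1306 + ((1/27)*46 + 60/46)) = (1105 + 900)/(-1306 + (46/27 + 60*(1/46))) = 2005/(-1306 + (46/27 + 30/23)) = 2005/(-1306 + 1868/621) = 2005/(-809158/621) = 2005*(-621/809158) = -1245105/809158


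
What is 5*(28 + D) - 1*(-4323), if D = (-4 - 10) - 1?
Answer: 4388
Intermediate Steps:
D = -15 (D = -14 - 1 = -15)
5*(28 + D) - 1*(-4323) = 5*(28 - 15) - 1*(-4323) = 5*13 + 4323 = 65 + 4323 = 4388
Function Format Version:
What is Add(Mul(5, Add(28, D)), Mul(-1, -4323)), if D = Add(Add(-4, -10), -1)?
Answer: 4388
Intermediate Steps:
D = -15 (D = Add(-14, -1) = -15)
Add(Mul(5, Add(28, D)), Mul(-1, -4323)) = Add(Mul(5, Add(28, -15)), Mul(-1, -4323)) = Add(Mul(5, 13), 4323) = Add(65, 4323) = 4388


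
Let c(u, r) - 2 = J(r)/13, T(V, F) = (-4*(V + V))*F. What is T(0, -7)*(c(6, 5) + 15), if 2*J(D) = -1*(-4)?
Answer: 0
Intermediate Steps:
T(V, F) = -8*F*V (T(V, F) = (-8*V)*F = -8*F*V)
J(D) = 2 (J(D) = (-1*(-4))/2 = (½)*4 = 2)
c(u, r) = 28/13 (c(u, r) = 2 + 2/13 = 28/13)
T(0, -7)*(c(6, 5) + 15) = (-8*(-7)*0)*(28/13 + 15) = 0*(223/13) = 0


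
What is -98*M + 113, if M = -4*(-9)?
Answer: -3415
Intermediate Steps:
M = 36
-98*M + 113 = -98*36 + 113 = -3528 + 113 = -3415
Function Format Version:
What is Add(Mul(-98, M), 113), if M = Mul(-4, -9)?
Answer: -3415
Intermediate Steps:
M = 36
Add(Mul(-98, M), 113) = Add(Mul(-98, 36), 113) = Add(-3528, 113) = -3415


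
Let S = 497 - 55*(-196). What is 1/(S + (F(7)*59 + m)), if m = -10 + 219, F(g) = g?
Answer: 1/11899 ≈ 8.4041e-5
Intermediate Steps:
S = 11277 (S = 497 + 10780 = 11277)
m = 209
1/(S + (F(7)*59 + m)) = 1/(11277 + (7*59 + 209)) = 1/(11277 + (413 + 209)) = 1/(11277 + 622) = 1/11899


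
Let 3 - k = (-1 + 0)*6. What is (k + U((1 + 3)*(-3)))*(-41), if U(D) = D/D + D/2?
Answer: -164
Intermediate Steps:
U(D) = 1 + D/2 (U(D) = 1 + D*(1/2) = 1 + D/2)
k = 9 (k = 3 - (-1 + 0)*6 = 3 - (-1)*6 = 3 - 1*(-6) = 3 + 6 = 9)
(k + U((1 + 3)*(-3)))*(-41) = (9 + (1 + ((1 + 3)*(-3))/2))*(-41) = (9 + (1 + (4*(-3))/2))*(-41) = (9 + (1 + (1/2)*(-12)))*(-41) = (9 + (1 - 6))*(-41) = (9 - 5)*(-41) = 4*(-41) = -164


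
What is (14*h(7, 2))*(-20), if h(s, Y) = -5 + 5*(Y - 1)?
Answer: 0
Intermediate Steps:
h(s, Y) = -10 + 5*Y (h(s, Y) = -5 + 5*(-1 + Y) = -5 + (-5 + 5*Y) = -10 + 5*Y)
(14*h(7, 2))*(-20) = (14*(-10 + 5*2))*(-20) = (14*(-10 + 10))*(-20) = (14*0)*(-20) = 0*(-20) = 0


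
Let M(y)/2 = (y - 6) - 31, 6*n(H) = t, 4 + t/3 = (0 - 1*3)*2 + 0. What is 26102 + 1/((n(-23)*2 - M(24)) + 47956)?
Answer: 1252165145/47972 ≈ 26102.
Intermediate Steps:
t = -30 (t = -12 + 3*((0 - 1*3)*2 + 0) = -12 + 3*((0 - 3)*2 + 0) = -12 + 3*(-3*2 + 0) = -12 + 3*(-6 + 0) = -12 + 3*(-6) = -12 - 18 = -30)
n(H) = -5 (n(H) = (1/6)*(-30) = -5)
M(y) = -74 + 2*y (M(y) = 2*((y - 6) - 31) = 2*((-6 + y) - 31) = 2*(-37 + y) = -74 + 2*y)
26102 + 1/((n(-23)*2 - M(24)) + 47956) = 26102 + 1/((-5*2 - (-74 + 2*24)) + 47956) = 26102 + 1/((-10 - (-74 + 48)) + 47956) = 26102 + 1/((-10 - 1*(-26)) + 47956) = 26102 + 1/((-10 + 26) + 47956) = 26102 + 1/(16 + 47956) = 26102 + 1/47972 = 1252165145/47972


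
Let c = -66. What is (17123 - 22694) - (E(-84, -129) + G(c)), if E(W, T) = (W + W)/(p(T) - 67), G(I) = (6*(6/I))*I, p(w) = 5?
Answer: -173901/31 ≈ -5609.7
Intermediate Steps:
G(I) = 36 (G(I) = (36/I)*I = 36)
E(W, T) = -W/31 (E(W, T) = (W + W)/(5 - 67) = (2*W)/(-62) = (2*W)*(-1/62) = -W/31)
(17123 - 22694) - (E(-84, -129) + G(c)) = (17123 - 22694) - (-1/31*(-84) + 36) = -5571 - (84/31 + 36) = -5571 - 1*1200/31 = -5571 - 1200/31 = -173901/31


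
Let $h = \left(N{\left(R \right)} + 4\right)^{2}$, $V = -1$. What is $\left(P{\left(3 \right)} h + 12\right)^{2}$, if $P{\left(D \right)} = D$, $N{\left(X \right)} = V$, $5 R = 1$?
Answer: $1521$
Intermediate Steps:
$R = \frac{1}{5}$ ($R = \frac{1}{5} \cdot 1 = \frac{1}{5} \approx 0.2$)
$N{\left(X \right)} = -1$
$h = 9$ ($h = \left(-1 + 4\right)^{2} = 3^{2} = 9$)
$\left(P{\left(3 \right)} h + 12\right)^{2} = \left(3 \cdot 9 + 12\right)^{2} = \left(27 + 12\right)^{2} = 39^{2} = 1521$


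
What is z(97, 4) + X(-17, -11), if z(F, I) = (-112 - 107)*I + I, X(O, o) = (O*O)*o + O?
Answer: -4068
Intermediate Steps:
X(O, o) = O + o*O² (X(O, o) = O²*o + O = o*O² + O = O + o*O²)
z(F, I) = -218*I (z(F, I) = -219*I + I = -218*I)
z(97, 4) + X(-17, -11) = -218*4 - 17*(1 - 17*(-11)) = -872 - 17*(1 + 187) = -872 - 17*188 = -872 - 3196 = -4068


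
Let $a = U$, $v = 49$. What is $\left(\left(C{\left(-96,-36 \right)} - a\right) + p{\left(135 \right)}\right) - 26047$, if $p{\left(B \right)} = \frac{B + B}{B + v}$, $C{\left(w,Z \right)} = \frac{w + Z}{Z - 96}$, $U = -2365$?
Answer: $- \frac{2178517}{92} \approx -23680.0$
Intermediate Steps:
$C{\left(w,Z \right)} = \frac{Z + w}{-96 + Z}$
$a = -2365$
$p{\left(B \right)} = \frac{2 B}{49 + B}$ ($p{\left(B \right)} = \frac{B + B}{B + 49} = \frac{2 B}{49 + B}$)
$\left(\left(C{\left(-96,-36 \right)} - a\right) + p{\left(135 \right)}\right) - 26047 = \left(\left(\frac{-36 - 96}{-96 - 36} - -2365\right) + 2 \cdot 135 \frac{1}{49 + 135}\right) - 26047 = \left(\left(\frac{1}{-132} \left(-132\right) + 2365\right) + 2 \cdot 135 \cdot \frac{1}{184}\right) - 26047 = \left(\left(\left(- \frac{1}{132}\right) \left(-132\right) + 2365\right) + 2 \cdot 135 \cdot \frac{1}{184}\right) - 26047 = \left(\left(1 + 2365\right) + \frac{135}{92}\right) - 26047 = \left(2366 + \frac{135}{92}\right) - 26047 = \frac{217807}{92} - 26047 = - \frac{2178517}{92}$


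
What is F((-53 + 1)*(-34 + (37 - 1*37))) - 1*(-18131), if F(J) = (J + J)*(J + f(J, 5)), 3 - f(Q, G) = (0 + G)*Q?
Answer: -24977853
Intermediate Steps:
f(Q, G) = 3 - G*Q (f(Q, G) = 3 - (0 + G)*Q = 3 - G*Q)
F(J) = 2*J*(3 - 4*J) (F(J) = (J + J)*(J + (3 - 1*5*J)) = (2*J)*(J + (3 - 5*J)) = (2*J)*(3 - 4*J) = 2*J*(3 - 4*J))
F((-53 + 1)*(-34 + (37 - 1*37))) - 1*(-18131) = 2*((-53 + 1)*(-34 + (37 - 1*37)))*(3 - 4*(-53 + 1)*(-34 + (37 - 1*37))) - 1*(-18131) = 2*(-52*(-34 + (37 - 37)))*(3 - (-208)*(-34 + (37 - 37))) + 18131 = 2*(-52*(-34 + 0))*(3 - (-208)*(-34 + 0)) + 18131 = 2*(-52*(-34))*(3 - (-208)*(-34)) + 18131 = 2*1768*(3 - 4*1768) + 18131 = 2*1768*(3 - 7072) + 18131 = 2*1768*(-7069) + 18131 = -24995984 + 18131 = -24977853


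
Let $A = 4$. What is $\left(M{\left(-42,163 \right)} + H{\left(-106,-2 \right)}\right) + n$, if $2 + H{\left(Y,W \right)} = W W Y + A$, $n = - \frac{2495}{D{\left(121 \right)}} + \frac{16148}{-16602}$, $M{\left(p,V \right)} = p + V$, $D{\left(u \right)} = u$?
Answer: $- \frac{324018670}{1004421} \approx -322.59$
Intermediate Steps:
$M{\left(p,V \right)} = V + p$
$n = - \frac{21687949}{1004421}$ ($n = - \frac{2495}{121} + \frac{16148}{-16602} = \left(-2495\right) \frac{1}{121} + 16148 \left(- \frac{1}{16602}\right) = - \frac{2495}{121} - \frac{8074}{8301} = - \frac{21687949}{1004421} \approx -21.592$)
$H{\left(Y,W \right)} = 2 + Y W^{2}$ ($H{\left(Y,W \right)} = -2 + \left(W W Y + 4\right) = -2 + \left(W^{2} Y + 4\right) = -2 + \left(Y W^{2} + 4\right) = -2 + \left(4 + Y W^{2}\right) = 2 + Y W^{2}$)
$\left(M{\left(-42,163 \right)} + H{\left(-106,-2 \right)}\right) + n = \left(\left(163 - 42\right) + \left(2 - 106 \left(-2\right)^{2}\right)\right) - \frac{21687949}{1004421} = \left(121 + \left(2 - 424\right)\right) - \frac{21687949}{1004421} = \left(121 - 422\right) - \frac{21687949}{1004421} = -301 - \frac{21687949}{1004421} = - \frac{324018670}{1004421}$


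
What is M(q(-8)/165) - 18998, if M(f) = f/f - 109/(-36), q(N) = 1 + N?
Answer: -683783/36 ≈ -18994.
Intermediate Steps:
M(f) = 145/36 (M(f) = 1 - 109*(-1/36) = 1 + 109/36 = 145/36)
M(q(-8)/165) - 18998 = 145/36 - 18998 = -683783/36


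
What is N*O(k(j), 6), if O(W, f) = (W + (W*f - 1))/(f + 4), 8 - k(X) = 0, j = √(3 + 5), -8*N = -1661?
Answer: 18271/16 ≈ 1141.9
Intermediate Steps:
N = 1661/8 (N = -⅛*(-1661) = 1661/8 ≈ 207.63)
j = 2*√2 (j = √8 = 2*√2 ≈ 2.8284)
k(X) = 8 (k(X) = 8 - 1*0 = 8 + 0 = 8)
O(W, f) = (-1 + W + W*f)/(4 + f) (O(W, f) = (W + (-1 + W*f))/(4 + f) = (-1 + W + W*f)/(4 + f))
N*O(k(j), 6) = 1661*((-1 + 8 + 8*6)/(4 + 6))/8 = 1661*((-1 + 8 + 48)/10)/8 = 1661*((⅒)*55)/8 = (1661/8)*(11/2) = 18271/16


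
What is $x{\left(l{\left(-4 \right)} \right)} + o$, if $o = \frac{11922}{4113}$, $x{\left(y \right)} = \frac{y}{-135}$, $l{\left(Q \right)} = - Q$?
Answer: $\frac{177002}{61695} \approx 2.869$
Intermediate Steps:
$x{\left(y \right)} = - \frac{y}{135}$ ($x{\left(y \right)} = y \left(- \frac{1}{135}\right) = - \frac{y}{135}$)
$o = \frac{3974}{1371}$ ($o = 11922 \cdot \frac{1}{4113} = \frac{3974}{1371} \approx 2.8986$)
$x{\left(l{\left(-4 \right)} \right)} + o = - \frac{\left(-1\right) \left(-4\right)}{135} + \frac{3974}{1371} = \left(- \frac{1}{135}\right) 4 + \frac{3974}{1371} = - \frac{4}{135} + \frac{3974}{1371} = \frac{177002}{61695}$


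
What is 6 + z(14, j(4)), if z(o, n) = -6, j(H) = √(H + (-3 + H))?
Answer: 0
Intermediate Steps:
j(H) = √(-3 + 2*H)
6 + z(14, j(4)) = 6 - 6 = 0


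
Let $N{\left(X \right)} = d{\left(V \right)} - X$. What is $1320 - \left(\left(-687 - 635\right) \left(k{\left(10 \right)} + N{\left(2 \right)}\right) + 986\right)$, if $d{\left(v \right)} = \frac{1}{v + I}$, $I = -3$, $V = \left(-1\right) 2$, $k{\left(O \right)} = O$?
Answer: $\frac{53228}{5} \approx 10646.0$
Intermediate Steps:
$V = -2$
$d{\left(v \right)} = \frac{1}{-3 + v}$ ($d{\left(v \right)} = \frac{1}{v - 3} = \frac{1}{-3 + v}$)
$N{\left(X \right)} = - \frac{1}{5} - X$ ($N{\left(X \right)} = \frac{1}{-3 - 2} - X = \frac{1}{-5} - X = - \frac{1}{5} - X$)
$1320 - \left(\left(-687 - 635\right) \left(k{\left(10 \right)} + N{\left(2 \right)}\right) + 986\right) = 1320 - \left(\left(-687 - 635\right) \left(10 - \frac{11}{5}\right) + 986\right) = 1320 - \left(- 1322 \left(10 - \frac{11}{5}\right) + 986\right) = 1320 - \left(\left(-1322\right) \frac{39}{5} + 986\right) = 1320 - \left(- \frac{51558}{5} + 986\right) = 1320 - - \frac{46628}{5} = 1320 + \frac{46628}{5} = \frac{53228}{5}$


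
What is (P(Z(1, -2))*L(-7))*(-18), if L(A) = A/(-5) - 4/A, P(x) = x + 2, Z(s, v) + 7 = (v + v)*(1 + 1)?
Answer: 16146/35 ≈ 461.31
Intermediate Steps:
Z(s, v) = -7 + 4*v (Z(s, v) = -7 + (v + v)*(1 + 1) = -7 + (2*v)*2 = -7 + 4*v)
P(x) = 2 + x
L(A) = -4/A - A/5 (L(A) = A*(-⅕) - 4/A = -A/5 - 4/A = -4/A - A/5)
(P(Z(1, -2))*L(-7))*(-18) = ((2 + (-7 + 4*(-2)))*(-4/(-7) - ⅕*(-7)))*(-18) = ((2 + (-7 - 8))*(-4*(-⅐) + 7/5))*(-18) = ((2 - 15)*(4/7 + 7/5))*(-18) = -13*69/35*(-18) = -897/35*(-18) = 16146/35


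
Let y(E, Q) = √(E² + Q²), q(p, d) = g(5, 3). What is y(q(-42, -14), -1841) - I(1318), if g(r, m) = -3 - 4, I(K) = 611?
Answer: -611 + 7*√69170 ≈ 1230.0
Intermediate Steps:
g(r, m) = -7
q(p, d) = -7
y(q(-42, -14), -1841) - I(1318) = √((-7)² + (-1841)²) - 1*611 = √(49 + 3389281) - 611 = √3389330 - 611 = 7*√69170 - 611 = -611 + 7*√69170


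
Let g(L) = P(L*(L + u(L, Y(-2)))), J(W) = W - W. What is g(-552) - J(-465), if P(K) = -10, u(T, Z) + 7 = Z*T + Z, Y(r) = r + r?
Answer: -10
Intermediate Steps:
J(W) = 0
Y(r) = 2*r
u(T, Z) = -7 + Z + T*Z (u(T, Z) = -7 + (Z*T + Z) = -7 + (T*Z + Z) = -7 + (Z + T*Z) = -7 + Z + T*Z)
g(L) = -10
g(-552) - J(-465) = -10 - 1*0 = -10 + 0 = -10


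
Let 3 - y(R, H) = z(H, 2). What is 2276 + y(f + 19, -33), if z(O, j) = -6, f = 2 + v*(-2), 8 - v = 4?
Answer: 2285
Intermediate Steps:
v = 4 (v = 8 - 1*4 = 8 - 4 = 4)
f = -6 (f = 2 + 4*(-2) = 2 - 8 = -6)
y(R, H) = 9 (y(R, H) = 3 - 1*(-6) = 3 + 6 = 9)
2276 + y(f + 19, -33) = 2276 + 9 = 2285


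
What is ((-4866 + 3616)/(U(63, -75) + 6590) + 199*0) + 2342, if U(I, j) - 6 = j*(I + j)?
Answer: 8777191/3748 ≈ 2341.8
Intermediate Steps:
U(I, j) = 6 + j*(I + j)
((-4866 + 3616)/(U(63, -75) + 6590) + 199*0) + 2342 = ((-4866 + 3616)/((6 + (-75)² + 63*(-75)) + 6590) + 199*0) + 2342 = (-1250/((6 + 5625 - 4725) + 6590) + 0) + 2342 = (-1250/(906 + 6590) + 0) + 2342 = (-1250/7496 + 0) + 2342 = (-1250*1/7496 + 0) + 2342 = (-625/3748 + 0) + 2342 = -625/3748 + 2342 = 8777191/3748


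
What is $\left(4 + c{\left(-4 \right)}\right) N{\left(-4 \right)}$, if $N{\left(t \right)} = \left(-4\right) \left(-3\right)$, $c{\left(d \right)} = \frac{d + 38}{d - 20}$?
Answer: $31$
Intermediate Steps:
$c{\left(d \right)} = \frac{38 + d}{-20 + d}$
$N{\left(t \right)} = 12$
$\left(4 + c{\left(-4 \right)}\right) N{\left(-4 \right)} = \left(4 + \frac{38 - 4}{-20 - 4}\right) 12 = \left(4 + \frac{1}{-24} \cdot 34\right) 12 = \left(4 - \frac{17}{12}\right) 12 = \frac{31}{12} \cdot 12 = 31$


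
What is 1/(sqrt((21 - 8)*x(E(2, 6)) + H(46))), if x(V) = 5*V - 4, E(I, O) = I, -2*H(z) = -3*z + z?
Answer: sqrt(31)/62 ≈ 0.089803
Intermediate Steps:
H(z) = z (H(z) = -(-3*z + z)/2 = -(-1)*z = z)
x(V) = -4 + 5*V
1/(sqrt((21 - 8)*x(E(2, 6)) + H(46))) = 1/(sqrt((21 - 8)*(-4 + 5*2) + 46)) = 1/(sqrt(13*(-4 + 10) + 46)) = 1/(sqrt(13*6 + 46)) = 1/(sqrt(78 + 46)) = 1/(sqrt(124)) = 1/(2*sqrt(31)) = sqrt(31)/62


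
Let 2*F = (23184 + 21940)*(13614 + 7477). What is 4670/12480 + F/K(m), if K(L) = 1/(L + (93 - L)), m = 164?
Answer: 55229651201555/1248 ≈ 4.4254e+10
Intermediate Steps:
K(L) = 1/93
F = 475855142 (F = ((23184 + 21940)*(13614 + 7477))/2 = (45124*21091)/2 = (½)*951710284 = 475855142)
4670/12480 + F/K(m) = 4670/12480 + 475855142/(1/93) = 4670*(1/12480) + 475855142*93 = 467/1248 + 44254528206 = 55229651201555/1248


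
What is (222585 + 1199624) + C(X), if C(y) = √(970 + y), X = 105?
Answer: 1422209 + 5*√43 ≈ 1.4222e+6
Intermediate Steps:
(222585 + 1199624) + C(X) = (222585 + 1199624) + √(970 + 105) = 1422209 + √1075 = 1422209 + 5*√43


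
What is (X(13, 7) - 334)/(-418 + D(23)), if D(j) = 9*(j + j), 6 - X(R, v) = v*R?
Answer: 419/4 ≈ 104.75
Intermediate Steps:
X(R, v) = 6 - R*v (X(R, v) = 6 - v*R = 6 - R*v)
D(j) = 18*j (D(j) = 9*(2*j) = 18*j)
(X(13, 7) - 334)/(-418 + D(23)) = ((6 - 1*13*7) - 334)/(-418 + 18*23) = ((6 - 91) - 334)/(-418 + 414) = (-85 - 334)/(-4) = -419*(-¼) = 419/4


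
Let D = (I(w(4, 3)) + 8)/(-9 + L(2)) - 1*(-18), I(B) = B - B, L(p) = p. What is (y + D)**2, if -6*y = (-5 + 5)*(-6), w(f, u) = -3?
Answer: 13924/49 ≈ 284.16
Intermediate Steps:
y = 0 (y = -(-5 + 5)*(-6)/6 = -0*(-6) = -1/6*0 = 0)
I(B) = 0
D = 118/7 (D = (0 + 8)/(-9 + 2) - 1*(-18) = 8/(-7) + 18 = 8*(-1/7) + 18 = -8/7 + 18 = 118/7 ≈ 16.857)
(y + D)**2 = (0 + 118/7)**2 = (118/7)**2 = 13924/49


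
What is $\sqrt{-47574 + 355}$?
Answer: $i \sqrt{47219} \approx 217.3 i$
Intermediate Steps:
$\sqrt{-47574 + 355} = \sqrt{-47219} = i \sqrt{47219}$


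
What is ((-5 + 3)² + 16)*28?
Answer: 560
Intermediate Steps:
((-5 + 3)² + 16)*28 = ((-2)² + 16)*28 = (4 + 16)*28 = 20*28 = 560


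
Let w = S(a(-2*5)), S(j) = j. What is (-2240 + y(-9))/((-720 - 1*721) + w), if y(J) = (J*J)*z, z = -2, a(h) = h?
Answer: 2402/1451 ≈ 1.6554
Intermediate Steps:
w = -10 (w = -2*5 = -10)
y(J) = -2*J² (y(J) = (J*J)*(-2) = J²*(-2) = -2*J²)
(-2240 + y(-9))/((-720 - 1*721) + w) = (-2240 - 2*(-9)²)/((-720 - 1*721) - 10) = (-2240 - 2*81)/((-720 - 721) - 10) = (-2240 - 162)/(-1441 - 10) = -2402/(-1451) = -2402*(-1/1451) = 2402/1451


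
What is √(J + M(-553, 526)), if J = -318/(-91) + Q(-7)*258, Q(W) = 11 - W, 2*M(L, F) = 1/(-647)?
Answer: √64442169085658/117754 ≈ 68.172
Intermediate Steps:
M(L, F) = -1/1294 (M(L, F) = (½)/(-647) = (½)*(-1/647) = -1/1294)
J = 422922/91 (J = -318/(-91) + (11 - 1*(-7))*258 = -318*(-1/91) + (11 + 7)*258 = 318/91 + 18*258 = 318/91 + 4644 = 422922/91 ≈ 4647.5)
√(J + M(-553, 526)) = √(422922/91 - 1/1294) = √(547260977/117754) = √64442169085658/117754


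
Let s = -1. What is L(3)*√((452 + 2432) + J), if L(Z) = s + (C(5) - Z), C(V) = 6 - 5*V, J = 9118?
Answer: -23*√12002 ≈ -2519.7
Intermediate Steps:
L(Z) = -20 - Z (L(Z) = -1 + ((6 - 5*5) - Z) = -1 + ((6 - 25) - Z) = -1 + (-19 - Z) = -20 - Z)
L(3)*√((452 + 2432) + J) = (-20 - 1*3)*√((452 + 2432) + 9118) = (-20 - 3)*√(2884 + 9118) = -23*√12002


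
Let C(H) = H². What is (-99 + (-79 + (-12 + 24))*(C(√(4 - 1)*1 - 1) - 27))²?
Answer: 2133232 + 386456*√3 ≈ 2.8026e+6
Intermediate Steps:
(-99 + (-79 + (-12 + 24))*(C(√(4 - 1)*1 - 1) - 27))² = (-99 + (-79 + (-12 + 24))*((√(4 - 1)*1 - 1)² - 27))² = (-99 + (-79 + 12)*((√3*1 - 1)² - 27))² = (-99 - 67*((√3 - 1)² - 27))² = (-99 - 67*((-1 + √3)² - 27))² = (-99 - 67*(-27 + (-1 + √3)²))² = (-99 + (1809 - 67*(-1 + √3)²))² = (1710 - 67*(-1 + √3)²)²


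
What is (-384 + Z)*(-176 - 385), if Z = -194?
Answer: 324258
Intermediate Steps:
(-384 + Z)*(-176 - 385) = (-384 - 194)*(-176 - 385) = -578*(-561) = 324258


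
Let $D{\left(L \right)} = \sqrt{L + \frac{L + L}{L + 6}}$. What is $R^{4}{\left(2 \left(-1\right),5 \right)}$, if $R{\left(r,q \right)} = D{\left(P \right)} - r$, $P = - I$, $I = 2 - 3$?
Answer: $\frac{2377}{49} + \frac{888 \sqrt{7}}{49} \approx 96.458$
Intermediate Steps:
$I = -1$ ($I = 2 - 3 = -1$)
$P = 1$ ($P = \left(-1\right) \left(-1\right) = 1$)
$D{\left(L \right)} = \sqrt{L + \frac{2 L}{6 + L}}$
$R{\left(r,q \right)} = - r + \frac{3 \sqrt{7}}{7}$ ($R{\left(r,q \right)} = \sqrt{1 \frac{1}{6 + 1} \left(8 + 1\right)} - r = \sqrt{1 \cdot \frac{1}{7} \cdot 9} - r = \sqrt{\frac{9}{7}} - r = \frac{3 \sqrt{7}}{7} - r = - r + \frac{3 \sqrt{7}}{7}$)
$R^{4}{\left(2 \left(-1\right),5 \right)} = \left(- 2 \left(-1\right) + \frac{3 \sqrt{7}}{7}\right)^{4} = \left(\left(-1\right) \left(-2\right) + \frac{3 \sqrt{7}}{7}\right)^{4} = \left(2 + \frac{3 \sqrt{7}}{7}\right)^{4}$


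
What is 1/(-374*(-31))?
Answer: 1/11594 ≈ 8.6252e-5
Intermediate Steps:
1/(-374*(-31)) = 1/11594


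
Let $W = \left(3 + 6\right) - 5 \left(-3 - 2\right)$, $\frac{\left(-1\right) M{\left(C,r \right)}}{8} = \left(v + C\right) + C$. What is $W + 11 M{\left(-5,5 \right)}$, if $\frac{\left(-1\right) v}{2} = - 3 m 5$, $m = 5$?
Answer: $-12286$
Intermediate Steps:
$v = 150$ ($v = - 2 \left(-3\right) 5 \cdot 5 = - 2 \left(\left(-15\right) 5\right) = \left(-2\right) \left(-75\right) = 150$)
$M{\left(C,r \right)} = -1200 - 16 C$ ($M{\left(C,r \right)} = - 8 \left(\left(150 + C\right) + C\right) = - 8 \left(150 + 2 C\right) = -1200 - 16 C$)
$W = 34$ ($W = 9 - -25 = 9 + 25 = 34$)
$W + 11 M{\left(-5,5 \right)} = 34 + 11 \left(-1200 - -80\right) = 34 + 11 \left(-1200 + 80\right) = 34 + 11 \left(-1120\right) = 34 - 12320 = -12286$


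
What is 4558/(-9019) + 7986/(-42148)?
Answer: -132068159/190066406 ≈ -0.69485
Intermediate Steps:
4558/(-9019) + 7986/(-42148) = 4558*(-1/9019) + 7986*(-1/42148) = -4558/9019 - 3993/21074 = -132068159/190066406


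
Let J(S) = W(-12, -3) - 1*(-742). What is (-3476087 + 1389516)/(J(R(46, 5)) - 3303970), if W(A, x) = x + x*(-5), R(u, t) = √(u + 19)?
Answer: 2086571/3303216 ≈ 0.63168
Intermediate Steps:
R(u, t) = √(19 + u)
W(A, x) = -4*x (W(A, x) = x - 5*x = -4*x)
J(S) = 754 (J(S) = -4*(-3) - 1*(-742) = 12 + 742 = 754)
(-3476087 + 1389516)/(J(R(46, 5)) - 3303970) = (-3476087 + 1389516)/(754 - 3303970) = -2086571/(-3303216) = -2086571*(-1/3303216) = 2086571/3303216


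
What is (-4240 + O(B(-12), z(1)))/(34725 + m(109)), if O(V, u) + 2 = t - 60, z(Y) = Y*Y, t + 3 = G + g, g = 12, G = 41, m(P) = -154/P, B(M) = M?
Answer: -463468/3784871 ≈ -0.12245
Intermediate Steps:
t = 50 (t = -3 + (41 + 12) = -3 + 53 = 50)
z(Y) = Y**2
O(V, u) = -12 (O(V, u) = -2 + (50 - 60) = -2 - 10 = -12)
(-4240 + O(B(-12), z(1)))/(34725 + m(109)) = (-4240 - 12)/(34725 - 154/109) = -4252/(34725 - 154*1/109) = -4252/(34725 - 154/109) = -4252/3784871/109 = -4252*109/3784871 = -463468/3784871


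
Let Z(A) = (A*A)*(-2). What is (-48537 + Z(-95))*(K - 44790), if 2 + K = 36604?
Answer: 545214356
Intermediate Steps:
K = 36602 (K = -2 + 36604 = 36602)
Z(A) = -2*A**2 (Z(A) = A**2*(-2) = -2*A**2)
(-48537 + Z(-95))*(K - 44790) = (-48537 - 2*(-95)**2)*(36602 - 44790) = (-48537 - 2*9025)*(-8188) = (-48537 - 18050)*(-8188) = -66587*(-8188) = 545214356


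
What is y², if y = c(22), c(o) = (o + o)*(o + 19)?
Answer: 3254416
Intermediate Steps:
c(o) = 2*o*(19 + o) (c(o) = (2*o)*(19 + o) = 2*o*(19 + o))
y = 1804 (y = 2*22*(19 + 22) = 2*22*41 = 1804)
y² = 1804² = 3254416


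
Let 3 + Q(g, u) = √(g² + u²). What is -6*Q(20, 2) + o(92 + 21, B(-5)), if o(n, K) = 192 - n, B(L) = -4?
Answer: 97 - 12*√101 ≈ -23.599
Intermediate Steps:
Q(g, u) = -3 + √(g² + u²)
-6*Q(20, 2) + o(92 + 21, B(-5)) = -6*(-3 + √(20² + 2²)) + (192 - (92 + 21)) = -6*(-3 + √(400 + 4)) + (192 - 1*113) = -6*(-3 + √404) + (192 - 113) = -6*(-3 + 2*√101) + 79 = (18 - 12*√101) + 79 = 97 - 12*√101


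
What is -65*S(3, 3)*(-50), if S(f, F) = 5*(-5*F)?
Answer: -243750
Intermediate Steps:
S(f, F) = -25*F
-65*S(3, 3)*(-50) = -(-1625)*3*(-50) = -65*(-75)*(-50) = 4875*(-50) = -243750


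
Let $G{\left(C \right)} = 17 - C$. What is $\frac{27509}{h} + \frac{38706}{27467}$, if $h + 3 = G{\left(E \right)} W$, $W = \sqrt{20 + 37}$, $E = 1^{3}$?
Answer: $\frac{943739569}{133517087} + \frac{440144 \sqrt{57}}{14583} \approx 234.94$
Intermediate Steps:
$E = 1$
$W = \sqrt{57} \approx 7.5498$
$h = -3 + 16 \sqrt{57}$ ($h = -3 + \left(17 - 1\right) \sqrt{57} = -3 + 16 \sqrt{57} \approx 117.8$)
$\frac{27509}{h} + \frac{38706}{27467} = \frac{27509}{-3 + 16 \sqrt{57}} + \frac{38706}{27467} = \frac{38706}{27467} + \frac{27509}{-3 + 16 \sqrt{57}}$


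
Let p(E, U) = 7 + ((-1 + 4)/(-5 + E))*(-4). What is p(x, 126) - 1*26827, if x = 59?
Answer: -241382/9 ≈ -26820.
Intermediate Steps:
p(E, U) = 7 - 12/(-5 + E) (p(E, U) = 7 + (3/(-5 + E))*(-4) = 7 - 12/(-5 + E))
p(x, 126) - 1*26827 = (-47 + 7*59)/(-5 + 59) - 1*26827 = (-47 + 413)/54 - 26827 = (1/54)*366 - 26827 = 61/9 - 26827 = -241382/9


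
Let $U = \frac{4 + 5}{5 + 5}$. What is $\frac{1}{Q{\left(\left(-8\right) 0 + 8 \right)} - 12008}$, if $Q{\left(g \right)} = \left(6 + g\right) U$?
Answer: $- \frac{5}{59977} \approx -8.3365 \cdot 10^{-5}$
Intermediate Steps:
$U = \frac{9}{10} \approx 0.9$
$Q{\left(g \right)} = \frac{27}{5} + \frac{9 g}{10}$ ($Q{\left(g \right)} = \left(6 + g\right) \frac{9}{10} = \frac{27}{5} + \frac{9 g}{10}$)
$\frac{1}{Q{\left(\left(-8\right) 0 + 8 \right)} - 12008} = \frac{1}{\left(\frac{27}{5} + \frac{9 \left(\left(-8\right) 0 + 8\right)}{10}\right) - 12008} = \frac{1}{\left(\frac{27}{5} + \frac{9 \left(0 + 8\right)}{10}\right) - 12008} = \frac{1}{\left(\frac{27}{5} + \frac{9}{10} \cdot 8\right) - 12008} = \frac{1}{\left(\frac{27}{5} + \frac{36}{5}\right) - 12008} = \frac{1}{\frac{63}{5} - 12008} = \frac{1}{- \frac{59977}{5}} = - \frac{5}{59977}$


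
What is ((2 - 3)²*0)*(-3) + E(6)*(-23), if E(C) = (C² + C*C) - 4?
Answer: -1564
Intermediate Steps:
E(C) = -4 + 2*C² (E(C) = (C² + C²) - 4 = 2*C² - 4 = -4 + 2*C²)
((2 - 3)²*0)*(-3) + E(6)*(-23) = ((2 - 3)²*0)*(-3) + (-4 + 2*6²)*(-23) = ((-1)²*0)*(-3) + (-4 + 2*36)*(-23) = (1*0)*(-3) + (-4 + 72)*(-23) = 0*(-3) + 68*(-23) = 0 - 1564 = -1564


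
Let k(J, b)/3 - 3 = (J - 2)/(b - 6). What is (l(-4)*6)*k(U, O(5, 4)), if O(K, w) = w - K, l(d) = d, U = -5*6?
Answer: -3816/7 ≈ -545.14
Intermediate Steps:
U = -30
k(J, b) = 9 + 3*(-2 + J)/(-6 + b) (k(J, b) = 9 + 3*((J - 2)/(b - 6)) = 9 + 3*((-2 + J)/(-6 + b)) = 9 + 3*(-2 + J)/(-6 + b))
(l(-4)*6)*k(U, O(5, 4)) = (-4*6)*(3*(-20 - 30 + 3*(4 - 1*5))/(-6 + (4 - 1*5))) = -72*(-20 - 30 + 3*(4 - 5))/(-6 + (4 - 5)) = -72*(-20 - 30 + 3*(-1))/(-6 - 1) = -72*(-20 - 30 - 3)/(-7) = -72*(-1)*(-53)/7 = -24*159/7 = -3816/7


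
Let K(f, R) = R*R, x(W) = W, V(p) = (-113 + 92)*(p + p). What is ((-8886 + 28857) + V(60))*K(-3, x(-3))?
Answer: 157059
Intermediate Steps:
V(p) = -42*p
K(f, R) = R²
((-8886 + 28857) + V(60))*K(-3, x(-3)) = ((-8886 + 28857) - 42*60)*(-3)² = (19971 - 2520)*9 = 17451*9 = 157059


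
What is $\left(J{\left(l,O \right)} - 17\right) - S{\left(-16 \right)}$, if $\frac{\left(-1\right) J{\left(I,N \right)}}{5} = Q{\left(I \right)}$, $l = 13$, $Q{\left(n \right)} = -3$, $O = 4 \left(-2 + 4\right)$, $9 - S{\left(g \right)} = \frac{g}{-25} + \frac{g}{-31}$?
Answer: $- \frac{7629}{775} \approx -9.8439$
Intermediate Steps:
$S{\left(g \right)} = 9 + \frac{56 g}{775}$ ($S{\left(g \right)} = 9 - \left(\frac{g}{-25} + \frac{g}{-31}\right) = 9 - \left(g \left(- \frac{1}{25}\right) + g \left(- \frac{1}{31}\right)\right) = 9 - \left(- \frac{g}{25} - \frac{g}{31}\right) = 9 - - \frac{56 g}{775} = 9 + \frac{56 g}{775}$)
$O = 8$ ($O = 4 \cdot 2 = 8$)
$J{\left(I,N \right)} = 15$ ($J{\left(I,N \right)} = \left(-5\right) \left(-3\right) = 15$)
$\left(J{\left(l,O \right)} - 17\right) - S{\left(-16 \right)} = \left(15 - 17\right) - \left(9 + \frac{56}{775} \left(-16\right)\right) = -2 - \left(9 - \frac{896}{775}\right) = -2 - \frac{6079}{775} = - \frac{7629}{775}$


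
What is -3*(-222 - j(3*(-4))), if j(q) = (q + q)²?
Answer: 2394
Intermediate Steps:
j(q) = 4*q² (j(q) = (2*q)² = 4*q²)
-3*(-222 - j(3*(-4))) = -3*(-222 - 4*(3*(-4))²) = -3*(-222 - 4*(-12)²) = -3*(-222 - 4*144) = -3*(-222 - 1*576) = -3*(-222 - 576) = -3*(-798) = 2394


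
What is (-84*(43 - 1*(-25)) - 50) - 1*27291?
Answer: -33053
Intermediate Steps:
(-84*(43 - 1*(-25)) - 50) - 1*27291 = (-84*(43 + 25) - 50) - 27291 = (-84*68 - 50) - 27291 = (-5712 - 50) - 27291 = -5762 - 27291 = -33053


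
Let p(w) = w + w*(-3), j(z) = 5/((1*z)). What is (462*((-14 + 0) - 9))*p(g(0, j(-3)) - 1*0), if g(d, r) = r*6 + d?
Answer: -212520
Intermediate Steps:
j(z) = 5/z
g(d, r) = d + 6*r (g(d, r) = 6*r + d = d + 6*r)
p(w) = -2*w (p(w) = w - 3*w = -2*w)
(462*((-14 + 0) - 9))*p(g(0, j(-3)) - 1*0) = (462*((-14 + 0) - 9))*(-2*((0 + 6*(5/(-3))) - 1*0)) = (462*(-14 - 9))*(-2*((0 + 6*(5*(-⅓))) + 0)) = (462*(-23))*(-2*((0 + 6*(-5/3)) + 0)) = -(-21252)*((0 - 10) + 0) = -(-21252)*(-10 + 0) = -(-21252)*(-10) = -10626*20 = -212520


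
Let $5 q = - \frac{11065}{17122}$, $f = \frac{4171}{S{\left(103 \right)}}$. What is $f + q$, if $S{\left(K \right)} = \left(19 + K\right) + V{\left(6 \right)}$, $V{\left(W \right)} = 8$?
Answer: $\frac{17782043}{556465} \approx 31.955$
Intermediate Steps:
$S{\left(K \right)} = 27 + K$ ($S{\left(K \right)} = \left(19 + K\right) + 8 = 27 + K$)
$f = \frac{4171}{130}$ ($f = \frac{4171}{27 + 103} = \frac{4171}{130} \approx 32.085$)
$q = - \frac{2213}{17122}$ ($q = \frac{\left(-11065\right) \frac{1}{17122}}{5} = \frac{1}{5} \left(- \frac{11065}{17122}\right) = - \frac{2213}{17122} \approx -0.12925$)
$f + q = \frac{4171}{130} - \frac{2213}{17122} = \frac{17782043}{556465}$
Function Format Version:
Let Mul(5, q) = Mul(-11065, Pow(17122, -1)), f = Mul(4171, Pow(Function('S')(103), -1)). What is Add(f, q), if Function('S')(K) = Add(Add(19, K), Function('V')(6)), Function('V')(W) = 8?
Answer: Rational(17782043, 556465) ≈ 31.955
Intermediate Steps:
Function('S')(K) = Add(27, K) (Function('S')(K) = Add(Add(19, K), 8) = Add(27, K))
f = Rational(4171, 130) (f = Mul(4171, Pow(Add(27, 103), -1)) = Mul(4171, Pow(130, -1)) = Mul(4171, Rational(1, 130)) = Rational(4171, 130) ≈ 32.085)
q = Rational(-2213, 17122) (q = Mul(Rational(1, 5), Mul(-11065, Pow(17122, -1))) = Mul(Rational(1, 5), Mul(-11065, Rational(1, 17122))) = Mul(Rational(1, 5), Rational(-11065, 17122)) = Rational(-2213, 17122) ≈ -0.12925)
Add(f, q) = Add(Rational(4171, 130), Rational(-2213, 17122)) = Rational(17782043, 556465)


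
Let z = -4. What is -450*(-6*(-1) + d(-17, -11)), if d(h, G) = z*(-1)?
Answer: -4500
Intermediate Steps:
d(h, G) = 4 (d(h, G) = -4*(-1) = 4)
-450*(-6*(-1) + d(-17, -11)) = -450*(-6*(-1) + 4) = -450*(6 + 4) = -450*10 = -4500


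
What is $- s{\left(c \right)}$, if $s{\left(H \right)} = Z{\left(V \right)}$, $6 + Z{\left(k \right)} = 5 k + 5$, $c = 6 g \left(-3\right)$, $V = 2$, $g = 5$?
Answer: $-9$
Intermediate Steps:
$c = -90$ ($c = 6 \cdot 5 \left(-3\right) = 30 \left(-3\right) = -90$)
$Z{\left(k \right)} = -1 + 5 k$ ($Z{\left(k \right)} = -6 + \left(5 k + 5\right) = -6 + \left(5 + 5 k\right) = -1 + 5 k$)
$s{\left(H \right)} = 9$ ($s{\left(H \right)} = -1 + 5 \cdot 2 = -1 + 10 = 9$)
$- s{\left(c \right)} = \left(-1\right) 9 = -9$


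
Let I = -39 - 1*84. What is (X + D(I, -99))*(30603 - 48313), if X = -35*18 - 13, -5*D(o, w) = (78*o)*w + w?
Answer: 3375249724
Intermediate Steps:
I = -123 (I = -39 - 84 = -123)
D(o, w) = -w/5 - 78*o*w/5 (D(o, w) = -((78*o)*w + w)/5 = -(78*o*w + w)/5 = -(w + 78*o*w)/5 = -w/5 - 78*o*w/5)
X = -643 (X = -630 - 13 = -643)
(X + D(I, -99))*(30603 - 48313) = (-643 - 1/5*(-99)*(1 + 78*(-123)))*(30603 - 48313) = (-643 - 1/5*(-99)*(1 - 9594))*(-17710) = (-643 - 1/5*(-99)*(-9593))*(-17710) = (-643 - 949707/5)*(-17710) = -952922/5*(-17710) = 3375249724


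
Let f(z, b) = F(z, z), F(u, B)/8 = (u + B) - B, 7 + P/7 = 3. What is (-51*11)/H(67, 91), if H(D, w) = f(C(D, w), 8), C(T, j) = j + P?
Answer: -187/168 ≈ -1.1131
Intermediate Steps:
P = -28 (P = -49 + 7*3 = -49 + 21 = -28)
C(T, j) = -28 + j (C(T, j) = j - 28 = -28 + j)
F(u, B) = 8*u (F(u, B) = 8*((u + B) - B) = 8*((B + u) - B) = 8*u)
f(z, b) = 8*z
H(D, w) = -224 + 8*w (H(D, w) = 8*(-28 + w) = -224 + 8*w)
(-51*11)/H(67, 91) = (-51*11)/(-224 + 8*91) = -561/(-224 + 728) = -561/504 = -561*1/504 = -187/168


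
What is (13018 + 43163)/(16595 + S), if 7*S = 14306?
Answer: 393267/130471 ≈ 3.0142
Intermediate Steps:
S = 14306/7 (S = (1/7)*14306 = 14306/7 ≈ 2043.7)
(13018 + 43163)/(16595 + S) = (13018 + 43163)/(16595 + 14306/7) = 56181/(130471/7) = 56181*(7/130471) = 393267/130471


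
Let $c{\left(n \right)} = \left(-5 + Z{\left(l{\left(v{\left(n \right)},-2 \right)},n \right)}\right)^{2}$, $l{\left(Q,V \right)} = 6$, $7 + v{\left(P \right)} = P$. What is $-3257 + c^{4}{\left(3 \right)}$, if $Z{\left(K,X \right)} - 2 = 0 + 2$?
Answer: $-3256$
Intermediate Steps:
$v{\left(P \right)} = -7 + P$
$Z{\left(K,X \right)} = 4$ ($Z{\left(K,X \right)} = 2 + \left(0 + 2\right) = 2 + 2 = 4$)
$c{\left(n \right)} = 1$ ($c{\left(n \right)} = \left(-5 + 4\right)^{2} = \left(-1\right)^{2} = 1$)
$-3257 + c^{4}{\left(3 \right)} = -3257 + 1^{4} = -3257 + 1 = -3256$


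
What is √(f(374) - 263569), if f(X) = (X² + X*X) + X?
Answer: √16557 ≈ 128.67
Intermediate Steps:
f(X) = X + 2*X² (f(X) = (X² + X²) + X = 2*X² + X = X + 2*X²)
√(f(374) - 263569) = √(374*(1 + 2*374) - 263569) = √(374*(1 + 748) - 263569) = √(374*749 - 263569) = √(280126 - 263569) = √16557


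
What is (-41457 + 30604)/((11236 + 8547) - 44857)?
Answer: 10853/25074 ≈ 0.43284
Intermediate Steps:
(-41457 + 30604)/((11236 + 8547) - 44857) = -10853/(19783 - 44857) = -10853/(-25074) = -10853*(-1/25074) = 10853/25074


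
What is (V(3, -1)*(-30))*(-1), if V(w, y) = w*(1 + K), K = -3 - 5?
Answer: -630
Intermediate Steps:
K = -8
V(w, y) = -7*w (V(w, y) = w*(1 - 8) = w*(-7) = -7*w)
(V(3, -1)*(-30))*(-1) = (-7*3*(-30))*(-1) = -21*(-30)*(-1) = 630*(-1) = -630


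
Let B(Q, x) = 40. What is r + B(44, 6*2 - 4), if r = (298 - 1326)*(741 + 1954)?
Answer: -2770420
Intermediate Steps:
r = -2770460 (r = -1028*2695 = -2770460)
r + B(44, 6*2 - 4) = -2770460 + 40 = -2770420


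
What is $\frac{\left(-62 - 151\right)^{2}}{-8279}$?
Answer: $- \frac{45369}{8279} \approx -5.48$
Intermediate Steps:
$\frac{\left(-62 - 151\right)^{2}}{-8279} = \left(-213\right)^{2} \left(- \frac{1}{8279}\right) = 45369 \left(- \frac{1}{8279}\right) = - \frac{45369}{8279}$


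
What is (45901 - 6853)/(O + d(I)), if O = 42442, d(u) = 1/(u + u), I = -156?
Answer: 12182976/13241903 ≈ 0.92003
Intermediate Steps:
d(u) = 1/(2*u)
(45901 - 6853)/(O + d(I)) = (45901 - 6853)/(42442 + (1/2)/(-156)) = 39048/(42442 + (1/2)*(-1/156)) = 39048/(42442 - 1/312) = 39048/(13241903/312) = 39048*(312/13241903) = 12182976/13241903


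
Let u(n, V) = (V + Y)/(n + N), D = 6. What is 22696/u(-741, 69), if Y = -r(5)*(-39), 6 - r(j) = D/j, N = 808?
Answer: 7603160/1281 ≈ 5935.3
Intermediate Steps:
r(j) = 6 - 6/j
Y = 936/5 (Y = -(6 - 6/5)*(-39) = -1*24/5*(-39) = -24/5*(-39) = 936/5 ≈ 187.20)
u(n, V) = (936/5 + V)/(808 + n) (u(n, V) = (V + 936/5)/(n + 808) = (936/5 + V)/(808 + n))
22696/u(-741, 69) = 22696/(((936/5 + 69)/(808 - 741))) = 22696/(((1281/5)/67)) = 22696/(((1/67)*(1281/5))) = 22696/(1281/335) = 22696*(335/1281) = 7603160/1281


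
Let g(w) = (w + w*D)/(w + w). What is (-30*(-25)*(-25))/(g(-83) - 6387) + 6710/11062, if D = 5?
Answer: 20854095/5884984 ≈ 3.5436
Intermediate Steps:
g(w) = 3 (g(w) = (w + w*5)/(w + w) = (w + 5*w)/((2*w)) = (6*w)*(1/(2*w)) = 3)
(-30*(-25)*(-25))/(g(-83) - 6387) + 6710/11062 = (-30*(-25)*(-25))/(3 - 6387) + 6710/11062 = (750*(-25))/(-6384) + 6710*(1/11062) = -18750*(-1/6384) + 3355/5531 = 3125/1064 + 3355/5531 = 20854095/5884984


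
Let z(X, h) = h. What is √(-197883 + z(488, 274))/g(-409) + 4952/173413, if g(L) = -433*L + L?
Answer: 4952/173413 + I*√197609/176688 ≈ 0.028556 + 0.0025159*I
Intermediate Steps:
g(L) = -432*L
√(-197883 + z(488, 274))/g(-409) + 4952/173413 = √(-197883 + 274)/((-432*(-409))) + 4952/173413 = √(-197609)/176688 + 4952*(1/173413) = (I*√197609)*(1/176688) + 4952/173413 = I*√197609/176688 + 4952/173413 = 4952/173413 + I*√197609/176688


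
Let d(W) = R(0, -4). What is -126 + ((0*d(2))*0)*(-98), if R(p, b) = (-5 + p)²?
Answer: -126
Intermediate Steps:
d(W) = 25 (d(W) = (-5 + 0)² = (-5)² = 25)
-126 + ((0*d(2))*0)*(-98) = -126 + ((0*25)*0)*(-98) = -126 + (0*0)*(-98) = -126 + 0*(-98) = -126 + 0 = -126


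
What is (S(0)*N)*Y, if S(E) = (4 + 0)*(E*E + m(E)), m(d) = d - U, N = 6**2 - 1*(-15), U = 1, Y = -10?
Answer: 2040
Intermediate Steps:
N = 51 (N = 36 + 15 = 51)
m(d) = -1 + d (m(d) = d - 1*1 = d - 1 = -1 + d)
S(E) = -4 + 4*E + 4*E**2 (S(E) = (4 + 0)*(E*E + (-1 + E)) = 4*(E**2 + (-1 + E)) = 4*(-1 + E + E**2) = -4 + 4*E + 4*E**2)
(S(0)*N)*Y = ((-4 + 4*0 + 4*0**2)*51)*(-10) = ((-4 + 0 + 4*0)*51)*(-10) = ((-4 + 0 + 0)*51)*(-10) = -4*51*(-10) = -204*(-10) = 2040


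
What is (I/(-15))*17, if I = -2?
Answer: 34/15 ≈ 2.2667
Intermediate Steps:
(I/(-15))*17 = -2/(-15)*17 = -2*(-1/15)*17 = (2/15)*17 = 34/15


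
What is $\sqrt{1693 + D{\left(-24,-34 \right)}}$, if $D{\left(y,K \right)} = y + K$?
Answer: $\sqrt{1635} \approx 40.435$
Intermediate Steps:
$D{\left(y,K \right)} = K + y$
$\sqrt{1693 + D{\left(-24,-34 \right)}} = \sqrt{1693 - 58} = \sqrt{1635}$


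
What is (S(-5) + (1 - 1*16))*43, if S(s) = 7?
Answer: -344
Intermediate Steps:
(S(-5) + (1 - 1*16))*43 = (7 + (1 - 1*16))*43 = (7 + (1 - 16))*43 = (7 - 15)*43 = -8*43 = -344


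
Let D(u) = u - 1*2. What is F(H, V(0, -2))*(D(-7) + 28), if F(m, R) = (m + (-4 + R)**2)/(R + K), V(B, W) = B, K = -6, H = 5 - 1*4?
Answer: -323/6 ≈ -53.833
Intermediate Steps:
H = 1 (H = 5 - 4 = 1)
D(u) = -2 + u (D(u) = u - 2 = -2 + u)
F(m, R) = (m + (-4 + R)**2)/(-6 + R) (F(m, R) = (m + (-4 + R)**2)/(R - 6) = (m + (-4 + R)**2)/(-6 + R))
F(H, V(0, -2))*(D(-7) + 28) = ((1 + (-4 + 0)**2)/(-6 + 0))*((-2 - 7) + 28) = ((1 + (-4)**2)/(-6))*(-9 + 28) = -(1 + 16)/6*19 = -1/6*17*19 = -17/6*19 = -323/6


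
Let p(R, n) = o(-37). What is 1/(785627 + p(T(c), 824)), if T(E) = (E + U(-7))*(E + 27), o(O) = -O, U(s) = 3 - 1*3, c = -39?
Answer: 1/785664 ≈ 1.2728e-6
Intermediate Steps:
U(s) = 0 (U(s) = 3 - 3 = 0)
T(E) = E*(27 + E) (T(E) = (E + 0)*(E + 27) = E*(27 + E))
p(R, n) = 37 (p(R, n) = -1*(-37) = 37)
1/(785627 + p(T(c), 824)) = 1/(785627 + 37) = 1/785664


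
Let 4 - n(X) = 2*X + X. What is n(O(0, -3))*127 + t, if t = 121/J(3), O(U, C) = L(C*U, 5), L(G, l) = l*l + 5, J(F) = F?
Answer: -32645/3 ≈ -10882.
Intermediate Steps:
L(G, l) = 5 + l² (L(G, l) = l² + 5 = 5 + l²)
O(U, C) = 30 (O(U, C) = 5 + 5² = 5 + 25 = 30)
n(X) = 4 - 3*X (n(X) = 4 - (2*X + X) = 4 - 3*X)
t = 121/3 ≈ 40.333
n(O(0, -3))*127 + t = (4 - 3*30)*127 + 121/3 = (4 - 90)*127 + 121/3 = -86*127 + 121/3 = -10922 + 121/3 = -32645/3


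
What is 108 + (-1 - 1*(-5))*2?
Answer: 116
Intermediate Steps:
108 + (-1 - 1*(-5))*2 = 108 + (-1 + 5)*2 = 108 + 4*2 = 108 + 8 = 116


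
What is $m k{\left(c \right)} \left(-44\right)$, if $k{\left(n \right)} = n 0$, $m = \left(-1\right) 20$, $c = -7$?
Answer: $0$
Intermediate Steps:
$m = -20$
$k{\left(n \right)} = 0$
$m k{\left(c \right)} \left(-44\right) = \left(-20\right) 0 \left(-44\right) = 0 \left(-44\right) = 0$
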